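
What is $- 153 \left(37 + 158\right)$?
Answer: $-29835$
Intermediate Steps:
$- 153 \left(37 + 158\right) = \left(-153\right) 195 = -29835$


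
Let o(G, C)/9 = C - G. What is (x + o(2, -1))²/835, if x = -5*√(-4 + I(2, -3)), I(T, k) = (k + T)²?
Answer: 654/835 + 54*I*√3/167 ≈ 0.78323 + 0.56006*I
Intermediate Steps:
I(T, k) = (T + k)²
o(G, C) = -9*G + 9*C (o(G, C) = 9*(C - G) = -9*G + 9*C)
x = -5*I*√3 (x = -5*√(-4 + (2 - 3)²) = -5*√(-4 + (-1)²) = -5*√(-4 + 1) = -5*I*√3 ≈ -8.6602*I)
(x + o(2, -1))²/835 = (-5*I*√3 + (-9*2 + 9*(-1)))²/835 = (-5*I*√3 + (-18 - 9))²*(1/835) = (-5*I*√3 - 27)²*(1/835) = (-27 - 5*I*√3)²*(1/835) = (-27 - 5*I*√3)²/835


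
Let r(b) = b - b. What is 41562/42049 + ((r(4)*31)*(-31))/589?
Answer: 41562/42049 ≈ 0.98842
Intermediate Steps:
r(b) = 0
41562/42049 + ((r(4)*31)*(-31))/589 = 41562/42049 + ((0*31)*(-31))/589 = 41562*(1/42049) + (0*(-31))*(1/589) = 41562/42049 + 0*(1/589) = 41562/42049 + 0 = 41562/42049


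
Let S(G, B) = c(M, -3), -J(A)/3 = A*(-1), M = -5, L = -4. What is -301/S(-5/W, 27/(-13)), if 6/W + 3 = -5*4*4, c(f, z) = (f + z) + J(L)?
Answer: 301/20 ≈ 15.050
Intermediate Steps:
J(A) = 3*A (J(A) = -3*A*(-1) = -(-3)*A = 3*A)
c(f, z) = -12 + f + z (c(f, z) = (f + z) + 3*(-4) = (f + z) - 12 = -12 + f + z)
W = -6/83 (W = 6/(-3 - 5*4*4) = 6/(-3 - 20*4) = 6/(-3 - 80) = 6/(-83) = 6*(-1/83) = -6/83 ≈ -0.072289)
S(G, B) = -20 (S(G, B) = -12 - 5 - 3 = -20)
-301/S(-5/W, 27/(-13)) = -301/(-20) = -301*(-1/20) = 301/20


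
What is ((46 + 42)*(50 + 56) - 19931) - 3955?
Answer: -14558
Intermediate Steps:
((46 + 42)*(50 + 56) - 19931) - 3955 = (88*106 - 19931) - 3955 = (9328 - 19931) - 3955 = -10603 - 3955 = -14558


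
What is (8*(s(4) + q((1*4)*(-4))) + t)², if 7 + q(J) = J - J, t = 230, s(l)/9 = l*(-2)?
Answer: 161604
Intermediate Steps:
s(l) = -18*l (s(l) = 9*(l*(-2)) = 9*(-2*l) = -18*l)
q(J) = -7 (q(J) = -7 + (J - J) = -7 + 0 = -7)
(8*(s(4) + q((1*4)*(-4))) + t)² = (8*(-18*4 - 7) + 230)² = (8*(-72 - 7) + 230)² = (8*(-79) + 230)² = (-632 + 230)² = (-402)² = 161604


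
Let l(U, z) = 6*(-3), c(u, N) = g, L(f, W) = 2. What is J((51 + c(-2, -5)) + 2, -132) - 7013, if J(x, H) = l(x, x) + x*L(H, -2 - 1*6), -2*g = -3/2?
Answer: -13847/2 ≈ -6923.5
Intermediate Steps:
g = ¾ (g = -(-3)/(2*2) = -½*(-3/2) = ¾ ≈ 0.75000)
c(u, N) = ¾
l(U, z) = -18
J(x, H) = -18 + 2*x (J(x, H) = -18 + x*2 = -18 + 2*x)
J((51 + c(-2, -5)) + 2, -132) - 7013 = (-18 + 2*((51 + ¾) + 2)) - 7013 = (-18 + 2*(207/4 + 2)) - 7013 = (-18 + 2*(215/4)) - 7013 = (-18 + 215/2) - 7013 = 179/2 - 7013 = -13847/2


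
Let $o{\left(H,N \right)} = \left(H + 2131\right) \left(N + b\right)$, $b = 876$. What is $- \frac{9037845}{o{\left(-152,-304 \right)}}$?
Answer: $- \frac{9037845}{1131988} \approx -7.984$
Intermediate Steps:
$o{\left(H,N \right)} = \left(876 + N\right) \left(2131 + H\right)$ ($o{\left(H,N \right)} = \left(H + 2131\right) \left(N + 876\right) = \left(2131 + H\right) \left(876 + N\right) = \left(876 + N\right) \left(2131 + H\right)$)
$- \frac{9037845}{o{\left(-152,-304 \right)}} = - \frac{9037845}{1866756 + 876 \left(-152\right) + 2131 \left(-304\right) - -46208} = - \frac{9037845}{1866756 - 133152 - 647824 + 46208} = - \frac{9037845}{1131988}$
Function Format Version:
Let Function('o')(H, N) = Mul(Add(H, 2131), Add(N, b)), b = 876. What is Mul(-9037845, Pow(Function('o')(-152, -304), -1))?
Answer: Rational(-9037845, 1131988) ≈ -7.9840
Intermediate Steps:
Function('o')(H, N) = Mul(Add(876, N), Add(2131, H)) (Function('o')(H, N) = Mul(Add(H, 2131), Add(N, 876)) = Mul(Add(2131, H), Add(876, N)) = Mul(Add(876, N), Add(2131, H)))
Mul(-9037845, Pow(Function('o')(-152, -304), -1)) = Mul(-9037845, Pow(Add(1866756, Mul(876, -152), Mul(2131, -304), Mul(-152, -304)), -1)) = Mul(-9037845, Pow(Add(1866756, -133152, -647824, 46208), -1)) = Mul(-9037845, Pow(1131988, -1)) = Mul(-9037845, Rational(1, 1131988)) = Rational(-9037845, 1131988)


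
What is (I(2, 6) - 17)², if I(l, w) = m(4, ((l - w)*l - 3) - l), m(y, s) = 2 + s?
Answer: 784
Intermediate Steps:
I(l, w) = -1 - l + l*(l - w) (I(l, w) = 2 + (((l - w)*l - 3) - l) = 2 + ((l*(l - w) - 3) - l) = 2 + ((-3 + l*(l - w)) - l) = 2 + (-3 - l + l*(l - w)) = -1 - l + l*(l - w))
(I(2, 6) - 17)² = ((-1 + 2² - 1*2 - 1*2*6) - 17)² = ((-1 + 4 - 2 - 12) - 17)² = (-11 - 17)² = (-28)² = 784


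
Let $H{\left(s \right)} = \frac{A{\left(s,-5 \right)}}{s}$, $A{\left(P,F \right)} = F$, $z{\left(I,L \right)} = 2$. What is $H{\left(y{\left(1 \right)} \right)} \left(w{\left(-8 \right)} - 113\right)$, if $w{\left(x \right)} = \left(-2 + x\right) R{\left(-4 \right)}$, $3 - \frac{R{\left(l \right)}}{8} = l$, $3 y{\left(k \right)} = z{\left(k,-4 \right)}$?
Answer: $\frac{10095}{2} \approx 5047.5$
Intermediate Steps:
$y{\left(k \right)} = \frac{2}{3}$ ($y{\left(k \right)} = \frac{1}{3} \cdot 2 = \frac{2}{3}$)
$R{\left(l \right)} = 24 - 8 l$
$H{\left(s \right)} = - \frac{5}{s}$
$w{\left(x \right)} = -112 + 56 x$ ($w{\left(x \right)} = \left(-2 + x\right) \left(24 - -32\right) = \left(-2 + x\right) \left(24 + 32\right) = \left(-2 + x\right) 56 = -112 + 56 x$)
$H{\left(y{\left(1 \right)} \right)} \left(w{\left(-8 \right)} - 113\right) = - \frac{5}{\frac{2}{3}} \left(\left(-112 + 56 \left(-8\right)\right) - 113\right) = \left(-5\right) \frac{3}{2} \left(\left(-112 - 448\right) - 113\right) = - \frac{15 \left(-560 - 113\right)}{2} = \left(- \frac{15}{2}\right) \left(-673\right) = \frac{10095}{2}$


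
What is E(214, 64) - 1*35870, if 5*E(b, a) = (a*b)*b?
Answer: 2751594/5 ≈ 5.5032e+5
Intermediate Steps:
E(b, a) = a*b²/5 (E(b, a) = ((a*b)*b)/5 = (a*b²)/5 = a*b²/5)
E(214, 64) - 1*35870 = (⅕)*64*214² - 1*35870 = (⅕)*64*45796 - 35870 = 2930944/5 - 35870 = 2751594/5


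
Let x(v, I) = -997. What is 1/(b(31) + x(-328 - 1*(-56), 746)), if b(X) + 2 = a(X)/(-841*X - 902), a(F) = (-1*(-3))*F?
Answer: -8991/8982040 ≈ -0.0010010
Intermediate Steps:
a(F) = 3*F
b(X) = -2 + 3*X/(-902 - 841*X) (b(X) = -2 + (3*X)/(-841*X - 902) = -2 + (3*X)/(-902 - 841*X) = -2 + 3*X/(-902 - 841*X))
1/(b(31) + x(-328 - 1*(-56), 746)) = 1/((-1804 - 1685*31)/(902 + 841*31) - 997) = 1/((-1804 - 52235)/(902 + 26071) - 997) = 1/(-54039/26973 - 997) = 1/((1/26973)*(-54039) - 997) = 1/(-18013/8991 - 997) = 1/(-8982040/8991) = -8991/8982040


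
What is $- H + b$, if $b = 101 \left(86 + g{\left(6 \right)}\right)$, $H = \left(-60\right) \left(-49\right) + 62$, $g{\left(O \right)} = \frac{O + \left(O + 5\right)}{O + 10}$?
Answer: $\frac{92661}{16} \approx 5791.3$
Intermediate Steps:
$g{\left(O \right)} = \frac{5 + 2 O}{10 + O}$ ($g{\left(O \right)} = \frac{O + \left(5 + O\right)}{10 + O} = \frac{5 + 2 O}{10 + O}$)
$H = 3002$ ($H = 2940 + 62 = 3002$)
$b = \frac{140693}{16}$ ($b = 101 \left(86 + \frac{5 + 2 \cdot 6}{10 + 6}\right) = 101 \left(86 + \frac{5 + 12}{16}\right) = 101 \left(86 + \frac{1}{16} \cdot 17\right) = 101 \left(86 + \frac{17}{16}\right) = 101 \cdot \frac{1393}{16} = \frac{140693}{16} \approx 8793.3$)
$- H + b = \left(-1\right) 3002 + \frac{140693}{16} = -3002 + \frac{140693}{16} = \frac{92661}{16}$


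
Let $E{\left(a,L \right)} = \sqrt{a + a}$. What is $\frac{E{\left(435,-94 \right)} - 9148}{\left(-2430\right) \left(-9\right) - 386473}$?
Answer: $\frac{9148}{364603} - \frac{\sqrt{870}}{364603} \approx 0.025009$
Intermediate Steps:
$E{\left(a,L \right)} = \sqrt{2} \sqrt{a}$ ($E{\left(a,L \right)} = \sqrt{2 a} = \sqrt{2} \sqrt{a}$)
$\frac{E{\left(435,-94 \right)} - 9148}{\left(-2430\right) \left(-9\right) - 386473} = \frac{\sqrt{2} \sqrt{435} - 9148}{\left(-2430\right) \left(-9\right) - 386473} = \frac{\sqrt{870} - 9148}{21870 - 386473} = \frac{-9148 + \sqrt{870}}{-364603} = \left(-9148 + \sqrt{870}\right) \left(- \frac{1}{364603}\right) = \frac{9148}{364603} - \frac{\sqrt{870}}{364603}$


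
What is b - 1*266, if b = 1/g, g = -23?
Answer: -6119/23 ≈ -266.04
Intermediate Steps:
b = -1/23 (b = 1/(-23) = -1/23 ≈ -0.043478)
b - 1*266 = -1/23 - 1*266 = -1/23 - 266 = -6119/23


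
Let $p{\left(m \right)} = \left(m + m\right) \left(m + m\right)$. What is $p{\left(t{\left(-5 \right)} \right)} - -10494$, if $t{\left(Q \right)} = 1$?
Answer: $10498$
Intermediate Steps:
$p{\left(m \right)} = 4 m^{2}$ ($p{\left(m \right)} = 2 m 2 m = 4 m^{2}$)
$p{\left(t{\left(-5 \right)} \right)} - -10494 = 4 \cdot 1^{2} - -10494 = 4 \cdot 1 + 10494 = 4 + 10494 = 10498$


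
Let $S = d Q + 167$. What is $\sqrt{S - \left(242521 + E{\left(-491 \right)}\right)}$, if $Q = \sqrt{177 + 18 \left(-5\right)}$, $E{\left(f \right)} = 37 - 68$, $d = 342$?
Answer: $\sqrt{-242323 + 342 \sqrt{87}} \approx 489.01 i$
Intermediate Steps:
$E{\left(f \right)} = -31$
$Q = \sqrt{87}$ ($Q = \sqrt{177 - 90} = \sqrt{87} \approx 9.3274$)
$S = 167 + 342 \sqrt{87}$ ($S = 342 \sqrt{87} + 167 = 167 + 342 \sqrt{87} \approx 3357.0$)
$\sqrt{S - \left(242521 + E{\left(-491 \right)}\right)} = \sqrt{\left(167 + 342 \sqrt{87}\right) - 242490} = \sqrt{-242323 + 342 \sqrt{87}}$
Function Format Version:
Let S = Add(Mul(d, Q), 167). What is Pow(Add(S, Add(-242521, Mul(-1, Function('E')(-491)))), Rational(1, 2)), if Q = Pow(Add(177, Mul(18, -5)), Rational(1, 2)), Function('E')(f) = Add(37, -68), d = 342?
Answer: Pow(Add(-242323, Mul(342, Pow(87, Rational(1, 2)))), Rational(1, 2)) ≈ Mul(489.01, I)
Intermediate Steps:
Function('E')(f) = -31
Q = Pow(87, Rational(1, 2)) (Q = Pow(Add(177, -90), Rational(1, 2)) = Pow(87, Rational(1, 2)) ≈ 9.3274)
S = Add(167, Mul(342, Pow(87, Rational(1, 2)))) (S = Add(Mul(342, Pow(87, Rational(1, 2))), 167) = Add(167, Mul(342, Pow(87, Rational(1, 2)))) ≈ 3357.0)
Pow(Add(S, Add(-242521, Mul(-1, Function('E')(-491)))), Rational(1, 2)) = Pow(Add(Add(167, Mul(342, Pow(87, Rational(1, 2)))), Add(-242521, Mul(-1, -31))), Rational(1, 2)) = Pow(Add(Add(167, Mul(342, Pow(87, Rational(1, 2)))), Add(-242521, 31)), Rational(1, 2)) = Pow(Add(Add(167, Mul(342, Pow(87, Rational(1, 2)))), -242490), Rational(1, 2)) = Pow(Add(-242323, Mul(342, Pow(87, Rational(1, 2)))), Rational(1, 2))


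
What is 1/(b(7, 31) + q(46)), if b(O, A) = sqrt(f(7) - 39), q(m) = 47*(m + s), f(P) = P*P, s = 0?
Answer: 1081/2337117 - sqrt(10)/4674234 ≈ 0.00046186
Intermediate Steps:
f(P) = P**2
q(m) = 47*m (q(m) = 47*(m + 0) = 47*m)
b(O, A) = sqrt(10) (b(O, A) = sqrt(7**2 - 39) = sqrt(49 - 39) = sqrt(10))
1/(b(7, 31) + q(46)) = 1/(sqrt(10) + 47*46) = 1/(sqrt(10) + 2162) = 1/(2162 + sqrt(10))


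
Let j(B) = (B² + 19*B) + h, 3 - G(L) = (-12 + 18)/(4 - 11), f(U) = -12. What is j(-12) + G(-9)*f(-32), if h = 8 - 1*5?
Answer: -891/7 ≈ -127.29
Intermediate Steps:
h = 3 (h = 8 - 5 = 3)
G(L) = 27/7 (G(L) = 3 - (-12 + 18)/(4 - 11) = 3 - 6/(-7) = 3 - 6*(-1)/7 = 3 - 1*(-6/7) = 3 + 6/7 = 27/7)
j(B) = 3 + B² + 19*B (j(B) = (B² + 19*B) + 3 = 3 + B² + 19*B)
j(-12) + G(-9)*f(-32) = (3 + (-12)² + 19*(-12)) + (27/7)*(-12) = (3 + 144 - 228) - 324/7 = -81 - 324/7 = -891/7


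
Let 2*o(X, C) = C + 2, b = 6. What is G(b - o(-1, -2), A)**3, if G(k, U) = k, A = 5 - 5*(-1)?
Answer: 216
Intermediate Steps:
o(X, C) = 1 + C/2 (o(X, C) = (C + 2)/2 = (2 + C)/2 = 1 + C/2)
A = 10 (A = 5 + 5 = 10)
G(b - o(-1, -2), A)**3 = (6 - (1 + (1/2)*(-2)))**3 = (6 - (1 - 1))**3 = (6 - 1*0)**3 = (6 + 0)**3 = 6**3 = 216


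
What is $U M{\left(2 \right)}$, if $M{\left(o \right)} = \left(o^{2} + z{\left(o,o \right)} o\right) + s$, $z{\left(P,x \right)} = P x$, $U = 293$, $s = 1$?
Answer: $3809$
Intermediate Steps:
$M{\left(o \right)} = 1 + o^{2} + o^{3}$ ($M{\left(o \right)} = \left(o^{2} + o o o\right) + 1 = \left(o^{2} + o^{2} o\right) + 1 = \left(o^{2} + o^{3}\right) + 1 = 1 + o^{2} + o^{3}$)
$U M{\left(2 \right)} = 293 \left(1 + 2^{2} + 2^{3}\right) = 293 \left(1 + 4 + 8\right) = 293 \cdot 13 = 3809$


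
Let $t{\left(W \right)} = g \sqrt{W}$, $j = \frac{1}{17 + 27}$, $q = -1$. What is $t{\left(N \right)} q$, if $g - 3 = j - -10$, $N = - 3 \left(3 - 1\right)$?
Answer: $- \frac{573 i \sqrt{6}}{44} \approx - 31.899 i$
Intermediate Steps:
$N = -6$ ($N = \left(-3\right) 2 = -6$)
$j = \frac{1}{44} \approx 0.022727$
$g = \frac{573}{44}$ ($g = 3 + \left(\frac{1}{44} - -10\right) = 3 + \left(\frac{1}{44} + 10\right) = 3 + \frac{441}{44} = \frac{573}{44} \approx 13.023$)
$t{\left(W \right)} = \frac{573 \sqrt{W}}{44}$
$t{\left(N \right)} q = \frac{573 \sqrt{-6}}{44} \left(-1\right) = \frac{573 i \sqrt{6}}{44} \left(-1\right) = - \frac{573 i \sqrt{6}}{44}$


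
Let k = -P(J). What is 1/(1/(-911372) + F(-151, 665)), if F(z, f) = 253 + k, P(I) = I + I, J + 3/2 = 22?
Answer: 911372/193210863 ≈ 0.0047170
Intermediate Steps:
J = 41/2 (J = -3/2 + 22 = 41/2 ≈ 20.500)
P(I) = 2*I
k = -41 (k = -2*41/2 = -1*41 = -41)
F(z, f) = 212 (F(z, f) = 253 - 41 = 212)
1/(1/(-911372) + F(-151, 665)) = 1/(1/(-911372) + 212) = 1/(-1/911372 + 212) = 1/(193210863/911372) = 911372/193210863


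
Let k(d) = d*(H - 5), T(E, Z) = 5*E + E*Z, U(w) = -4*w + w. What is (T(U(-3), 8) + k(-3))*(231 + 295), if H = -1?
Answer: 71010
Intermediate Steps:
U(w) = -3*w
k(d) = -6*d (k(d) = d*(-1 - 5) = d*(-6) = -6*d)
(T(U(-3), 8) + k(-3))*(231 + 295) = ((-3*(-3))*(5 + 8) - 6*(-3))*(231 + 295) = (9*13 + 18)*526 = (117 + 18)*526 = 135*526 = 71010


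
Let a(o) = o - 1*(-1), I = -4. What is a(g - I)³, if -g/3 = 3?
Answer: -64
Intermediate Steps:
g = -9 (g = -3*3 = -9)
a(o) = 1 + o (a(o) = o + 1 = 1 + o)
a(g - I)³ = (1 + (-9 - 1*(-4)))³ = (1 + (-9 + 4))³ = (1 - 5)³ = (-4)³ = -64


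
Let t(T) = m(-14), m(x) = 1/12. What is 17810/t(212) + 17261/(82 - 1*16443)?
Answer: 3496655659/16361 ≈ 2.1372e+5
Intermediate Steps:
m(x) = 1/12
t(T) = 1/12
17810/t(212) + 17261/(82 - 1*16443) = 17810/(1/12) + 17261/(82 - 1*16443) = 17810*12 + 17261/(82 - 16443) = 213720 + 17261/(-16361) = 213720 + 17261*(-1/16361) = 213720 - 17261/16361 = 3496655659/16361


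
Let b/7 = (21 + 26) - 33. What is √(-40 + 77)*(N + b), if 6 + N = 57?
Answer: 149*√37 ≈ 906.33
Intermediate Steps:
b = 98 (b = 7*((21 + 26) - 33) = 7*(47 - 33) = 7*14 = 98)
N = 51 (N = -6 + 57 = 51)
√(-40 + 77)*(N + b) = √(-40 + 77)*(51 + 98) = √37*149 = 149*√37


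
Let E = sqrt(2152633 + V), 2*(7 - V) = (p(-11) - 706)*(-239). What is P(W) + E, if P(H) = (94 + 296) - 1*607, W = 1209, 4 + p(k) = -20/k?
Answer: -217 + sqrt(250229485)/11 ≈ 1221.1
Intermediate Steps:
p(k) = -4 - 20/k
V = -930828/11 (V = 7 - ((-4 - 20/(-11)) - 706)*(-239)/2 = 7 - ((-4 - 20*(-1/11)) - 706)*(-239)/2 = 7 - ((-4 + 20/11) - 706)*(-239)/2 = 7 - (-24/11 - 706)*(-239)/2 = 7 - (-3895)*(-239)/11 = 7 - 1/2*1861810/11 = 7 - 930905/11 = -930828/11 ≈ -84621.)
P(H) = -217 (P(H) = 390 - 607 = -217)
E = sqrt(250229485)/11 (E = sqrt(2152633 - 930828/11) = sqrt(22748135/11) = sqrt(250229485)/11 ≈ 1438.1)
P(W) + E = -217 + sqrt(250229485)/11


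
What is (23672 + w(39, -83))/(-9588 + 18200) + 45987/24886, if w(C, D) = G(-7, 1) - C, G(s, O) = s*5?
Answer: 122912484/26789779 ≈ 4.5880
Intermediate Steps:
G(s, O) = 5*s
w(C, D) = -35 - C (w(C, D) = 5*(-7) - C = -35 - C)
(23672 + w(39, -83))/(-9588 + 18200) + 45987/24886 = (23672 + (-35 - 1*39))/(-9588 + 18200) + 45987/24886 = (23672 + (-35 - 39))/8612 + 45987*(1/24886) = (23672 - 74)*(1/8612) + 45987/24886 = 23598*(1/8612) + 45987/24886 = 11799/4306 + 45987/24886 = 122912484/26789779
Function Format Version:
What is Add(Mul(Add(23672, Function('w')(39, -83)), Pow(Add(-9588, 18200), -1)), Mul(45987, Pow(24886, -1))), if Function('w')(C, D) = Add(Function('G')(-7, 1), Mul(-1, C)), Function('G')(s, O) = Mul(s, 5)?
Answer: Rational(122912484, 26789779) ≈ 4.5880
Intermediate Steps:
Function('G')(s, O) = Mul(5, s)
Function('w')(C, D) = Add(-35, Mul(-1, C)) (Function('w')(C, D) = Add(Mul(5, -7), Mul(-1, C)) = Add(-35, Mul(-1, C)))
Add(Mul(Add(23672, Function('w')(39, -83)), Pow(Add(-9588, 18200), -1)), Mul(45987, Pow(24886, -1))) = Add(Mul(Add(23672, Add(-35, Mul(-1, 39))), Pow(Add(-9588, 18200), -1)), Mul(45987, Pow(24886, -1))) = Add(Mul(Add(23672, Add(-35, -39)), Pow(8612, -1)), Mul(45987, Rational(1, 24886))) = Add(Mul(Add(23672, -74), Rational(1, 8612)), Rational(45987, 24886)) = Add(Mul(23598, Rational(1, 8612)), Rational(45987, 24886)) = Add(Rational(11799, 4306), Rational(45987, 24886)) = Rational(122912484, 26789779)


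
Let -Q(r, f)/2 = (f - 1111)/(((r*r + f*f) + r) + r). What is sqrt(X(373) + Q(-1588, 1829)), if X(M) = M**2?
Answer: 5*sqrt(191353885720037733)/5863809 ≈ 373.00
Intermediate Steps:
Q(r, f) = -2*(-1111 + f)/(f**2 + r**2 + 2*r) (Q(r, f) = -2*(f - 1111)/(((r*r + f*f) + r) + r) = -2*(-1111 + f)/(((r**2 + f**2) + r) + r) = -2*(-1111 + f)/(((f**2 + r**2) + r) + r) = -2*(-1111 + f)/((r + f**2 + r**2) + r) = -2*(-1111 + f)/(f**2 + r**2 + 2*r))
sqrt(X(373) + Q(-1588, 1829)) = sqrt(373**2 + 2*(1111 - 1*1829)/(1829**2 + (-1588)**2 + 2*(-1588))) = sqrt(139129 + 2*(1111 - 1829)/(3345241 + 2521744 - 3176)) = sqrt(139129 + 2*(-718)/5863809) = sqrt(139129 + 2*(1/5863809)*(-718)) = sqrt(139129 - 1436/5863809) = sqrt(815825880925/5863809) = 5*sqrt(191353885720037733)/5863809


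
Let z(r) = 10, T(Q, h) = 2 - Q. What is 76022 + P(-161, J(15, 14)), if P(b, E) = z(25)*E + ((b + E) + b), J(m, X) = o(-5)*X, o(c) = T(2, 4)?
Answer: 75700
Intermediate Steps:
o(c) = 0 (o(c) = 2 - 1*2 = 2 - 2 = 0)
J(m, X) = 0 (J(m, X) = 0*X = 0)
P(b, E) = 2*b + 11*E (P(b, E) = 10*E + ((b + E) + b) = 10*E + ((E + b) + b) = 10*E + (E + 2*b) = 2*b + 11*E)
76022 + P(-161, J(15, 14)) = 76022 + (2*(-161) + 11*0) = 76022 + (-322 + 0) = 76022 - 322 = 75700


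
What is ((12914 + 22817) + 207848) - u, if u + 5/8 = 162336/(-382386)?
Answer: 124188801095/509848 ≈ 2.4358e+5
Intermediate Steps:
u = -535103/509848 (u = -5/8 + 162336/(-382386) = -5/8 + 162336*(-1/382386) = -5/8 - 27056/63731 = -535103/509848 ≈ -1.0495)
((12914 + 22817) + 207848) - u = ((12914 + 22817) + 207848) - 1*(-535103/509848) = (35731 + 207848) + 535103/509848 = 243579 + 535103/509848 = 124188801095/509848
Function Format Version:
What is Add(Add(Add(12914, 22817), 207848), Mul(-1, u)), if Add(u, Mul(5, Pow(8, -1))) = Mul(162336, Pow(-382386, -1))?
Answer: Rational(124188801095, 509848) ≈ 2.4358e+5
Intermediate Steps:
u = Rational(-535103, 509848) (u = Add(Rational(-5, 8), Mul(162336, Pow(-382386, -1))) = Add(Rational(-5, 8), Mul(162336, Rational(-1, 382386))) = Add(Rational(-5, 8), Rational(-27056, 63731)) = Rational(-535103, 509848) ≈ -1.0495)
Add(Add(Add(12914, 22817), 207848), Mul(-1, u)) = Add(Add(Add(12914, 22817), 207848), Mul(-1, Rational(-535103, 509848))) = Add(Add(35731, 207848), Rational(535103, 509848)) = Add(243579, Rational(535103, 509848)) = Rational(124188801095, 509848)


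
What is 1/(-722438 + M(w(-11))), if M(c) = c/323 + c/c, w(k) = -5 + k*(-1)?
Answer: -323/233347145 ≈ -1.3842e-6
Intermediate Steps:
w(k) = -5 - k
M(c) = 1 + c/323 (M(c) = c*(1/323) + 1 = c/323 + 1 = 1 + c/323)
1/(-722438 + M(w(-11))) = 1/(-722438 + (1 + (-5 - 1*(-11))/323)) = 1/(-722438 + (1 + (-5 + 11)/323)) = 1/(-722438 + (1 + (1/323)*6)) = 1/(-722438 + (1 + 6/323)) = 1/(-722438 + 329/323) = 1/(-233347145/323) = -323/233347145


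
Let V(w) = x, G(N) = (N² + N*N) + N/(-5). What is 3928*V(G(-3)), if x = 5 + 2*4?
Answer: 51064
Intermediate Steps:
G(N) = 2*N² - N/5 (G(N) = (N² + N²) + N*(-⅕) = 2*N² - N/5)
x = 13 (x = 5 + 8 = 13)
V(w) = 13
3928*V(G(-3)) = 3928*13 = 51064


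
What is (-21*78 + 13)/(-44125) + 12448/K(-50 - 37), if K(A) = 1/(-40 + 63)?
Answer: 101065325/353 ≈ 2.8630e+5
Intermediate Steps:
K(A) = 1/23
(-21*78 + 13)/(-44125) + 12448/K(-50 - 37) = (-21*78 + 13)/(-44125) + 12448/(1/23) = (-1638 + 13)*(-1/44125) + 12448*23 = -1625*(-1/44125) + 286304 = 13/353 + 286304 = 101065325/353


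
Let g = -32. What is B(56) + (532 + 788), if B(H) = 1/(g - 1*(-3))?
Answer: 38279/29 ≈ 1320.0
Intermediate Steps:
B(H) = -1/29 (B(H) = 1/(-32 - 1*(-3)) = 1/(-32 + 3) = 1/(-29) = -1/29)
B(56) + (532 + 788) = -1/29 + (532 + 788) = -1/29 + 1320 = 38279/29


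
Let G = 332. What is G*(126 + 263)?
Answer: 129148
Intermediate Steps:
G*(126 + 263) = 332*(126 + 263) = 332*389 = 129148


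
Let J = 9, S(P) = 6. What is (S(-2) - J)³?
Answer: -27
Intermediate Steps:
(S(-2) - J)³ = (6 - 1*9)³ = (6 - 9)³ = (-3)³ = -27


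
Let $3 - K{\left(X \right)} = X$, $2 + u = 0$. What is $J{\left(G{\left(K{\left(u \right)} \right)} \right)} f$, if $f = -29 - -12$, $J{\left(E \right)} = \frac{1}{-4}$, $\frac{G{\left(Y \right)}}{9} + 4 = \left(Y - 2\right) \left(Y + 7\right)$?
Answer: $\frac{17}{4} \approx 4.25$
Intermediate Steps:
$u = -2$ ($u = -2 + 0 = -2$)
$K{\left(X \right)} = 3 - X$
$G{\left(Y \right)} = -36 + 9 \left(-2 + Y\right) \left(7 + Y\right)$ ($G{\left(Y \right)} = -36 + 9 \left(Y - 2\right) \left(Y + 7\right) = -36 + 9 \left(-2 + Y\right) \left(7 + Y\right)$)
$J{\left(E \right)} = - \frac{1}{4}$
$f = -17$ ($f = -29 + 12 = -17$)
$J{\left(G{\left(K{\left(u \right)} \right)} \right)} f = \left(- \frac{1}{4}\right) \left(-17\right) = \frac{17}{4}$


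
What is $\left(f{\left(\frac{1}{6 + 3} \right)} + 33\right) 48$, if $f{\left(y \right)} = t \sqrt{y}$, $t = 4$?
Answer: $1648$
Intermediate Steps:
$f{\left(y \right)} = 4 \sqrt{y}$
$\left(f{\left(\frac{1}{6 + 3} \right)} + 33\right) 48 = \left(4 \sqrt{\frac{1}{6 + 3}} + 33\right) 48 = \left(4 \sqrt{\frac{1}{9}} + 33\right) 48 = \left(\frac{4}{3} + 33\right) 48 = \frac{103}{3} \cdot 48 = 1648$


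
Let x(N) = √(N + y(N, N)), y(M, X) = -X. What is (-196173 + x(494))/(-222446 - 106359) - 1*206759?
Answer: -67983196822/328805 ≈ -2.0676e+5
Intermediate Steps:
x(N) = 0 (x(N) = √(N - N) = √0 = 0)
(-196173 + x(494))/(-222446 - 106359) - 1*206759 = (-196173 + 0)/(-222446 - 106359) - 1*206759 = -196173/(-328805) - 206759 = -196173*(-1/328805) - 206759 = 196173/328805 - 206759 = -67983196822/328805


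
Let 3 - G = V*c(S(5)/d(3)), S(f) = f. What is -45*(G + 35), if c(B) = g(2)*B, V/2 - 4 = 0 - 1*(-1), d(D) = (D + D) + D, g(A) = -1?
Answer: -1960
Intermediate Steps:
d(D) = 3*D (d(D) = 2*D + D = 3*D)
V = 10 (V = 8 + 2*(0 - 1*(-1)) = 8 + 2*(0 + 1) = 8 + 2*1 = 8 + 2 = 10)
c(B) = -B
G = 77/9 (G = 3 - 10*(-5/(3*3)) = 3 - 10*(-5/9) = 3 - 10*(-1*5/9) = 3 - 10*(-5)/9 = 3 - 1*(-50/9) = 3 + 50/9 = 77/9 ≈ 8.5556)
-45*(G + 35) = -45*(77/9 + 35) = -45*392/9 = -1960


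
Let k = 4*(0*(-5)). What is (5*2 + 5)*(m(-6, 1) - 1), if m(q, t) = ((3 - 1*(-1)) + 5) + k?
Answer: 120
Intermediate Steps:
k = 0 (k = 4*0 = 0)
m(q, t) = 9 (m(q, t) = ((3 - 1*(-1)) + 5) + 0 = ((3 + 1) + 5) + 0 = (4 + 5) + 0 = 9 + 0 = 9)
(5*2 + 5)*(m(-6, 1) - 1) = (5*2 + 5)*(9 - 1) = (10 + 5)*8 = 15*8 = 120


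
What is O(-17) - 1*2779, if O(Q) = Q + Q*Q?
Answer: -2507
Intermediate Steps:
O(Q) = Q + Q**2
O(-17) - 1*2779 = -17*(1 - 17) - 1*2779 = -17*(-16) - 2779 = 272 - 2779 = -2507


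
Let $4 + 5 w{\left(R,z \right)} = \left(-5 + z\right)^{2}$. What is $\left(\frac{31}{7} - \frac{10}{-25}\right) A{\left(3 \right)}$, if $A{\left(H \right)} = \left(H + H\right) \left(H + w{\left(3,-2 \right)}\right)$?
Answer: $\frac{12168}{35} \approx 347.66$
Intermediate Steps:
$w{\left(R,z \right)} = - \frac{4}{5} + \frac{\left(-5 + z\right)^{2}}{5}$
$A{\left(H \right)} = 2 H \left(9 + H\right)$ ($A{\left(H \right)} = \left(H + H\right) \left(H - \left(\frac{4}{5} - \frac{\left(-5 - 2\right)^{2}}{5}\right)\right) = 2 H \left(H - \left(\frac{4}{5} - \frac{\left(-7\right)^{2}}{5}\right)\right) = 2 H \left(H + \left(- \frac{4}{5} + \frac{1}{5} \cdot 49\right)\right) = 2 H \left(H + \left(- \frac{4}{5} + \frac{49}{5}\right)\right) = 2 H \left(H + 9\right) = 2 H \left(9 + H\right)$)
$\left(\frac{31}{7} - \frac{10}{-25}\right) A{\left(3 \right)} = \left(\frac{31}{7} - \frac{10}{-25}\right) 2 \cdot 3 \left(9 + 3\right) = \left(31 \cdot \frac{1}{7} - - \frac{2}{5}\right) 2 \cdot 3 \cdot 12 = \left(\frac{31}{7} + \frac{2}{5}\right) 72 = \frac{169}{35} \cdot 72 = \frac{12168}{35}$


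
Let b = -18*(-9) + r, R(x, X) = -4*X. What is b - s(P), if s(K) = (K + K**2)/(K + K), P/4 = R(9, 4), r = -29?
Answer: 329/2 ≈ 164.50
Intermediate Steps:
P = -64 (P = 4*(-4*4) = 4*(-16) = -64)
b = 133 (b = -18*(-9) - 29 = 162 - 29 = 133)
s(K) = (K + K**2)/(2*K) (s(K) = (K + K**2)/((2*K)) = (K + K**2)*(1/(2*K)) = (K + K**2)/(2*K))
b - s(P) = 133 - (1/2 + (1/2)*(-64)) = 133 - (1/2 - 32) = 133 - 1*(-63/2) = 133 + 63/2 = 329/2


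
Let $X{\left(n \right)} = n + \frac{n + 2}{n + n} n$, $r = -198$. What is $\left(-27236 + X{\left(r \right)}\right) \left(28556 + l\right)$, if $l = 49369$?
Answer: $-2145431100$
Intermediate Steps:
$X{\left(n \right)} = 1 + \frac{3 n}{2}$ ($X{\left(n \right)} = n + \frac{2 + n}{2 n} n = n + \left(1 + \frac{n}{2}\right) = 1 + \frac{3 n}{2}$)
$\left(-27236 + X{\left(r \right)}\right) \left(28556 + l\right) = \left(-27236 + \left(1 + \frac{3}{2} \left(-198\right)\right)\right) \left(28556 + 49369\right) = \left(-27236 + \left(1 - 297\right)\right) 77925 = \left(-27236 - 296\right) 77925 = \left(-27532\right) 77925 = -2145431100$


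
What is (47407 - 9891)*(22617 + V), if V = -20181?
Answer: 91388976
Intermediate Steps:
(47407 - 9891)*(22617 + V) = (47407 - 9891)*(22617 - 20181) = 37516*2436 = 91388976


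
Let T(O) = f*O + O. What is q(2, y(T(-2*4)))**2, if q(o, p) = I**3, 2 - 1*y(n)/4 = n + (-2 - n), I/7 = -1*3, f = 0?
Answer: 85766121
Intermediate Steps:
I = -21 (I = 7*(-1*3) = 7*(-3) = -21)
T(O) = O (T(O) = 0*O + O = 0 + O = O)
y(n) = 16 (y(n) = 8 - 4*(n + (-2 - n)) = 8 - 4*(-2) = 8 + 8 = 16)
q(o, p) = -9261 (q(o, p) = (-21)**3 = -9261)
q(2, y(T(-2*4)))**2 = (-9261)**2 = 85766121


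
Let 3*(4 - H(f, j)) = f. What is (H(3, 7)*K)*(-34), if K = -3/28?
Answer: 153/14 ≈ 10.929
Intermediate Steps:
H(f, j) = 4 - f/3
K = -3/28 (K = -3*1/28 = -3/28 ≈ -0.10714)
(H(3, 7)*K)*(-34) = ((4 - ⅓*3)*(-3/28))*(-34) = ((4 - 1)*(-3/28))*(-34) = (3*(-3/28))*(-34) = -9/28*(-34) = 153/14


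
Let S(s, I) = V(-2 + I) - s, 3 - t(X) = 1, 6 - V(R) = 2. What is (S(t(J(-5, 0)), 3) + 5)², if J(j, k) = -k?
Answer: 49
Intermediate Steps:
V(R) = 4 (V(R) = 6 - 1*2 = 6 - 2 = 4)
t(X) = 2 (t(X) = 3 - 1*1 = 3 - 1 = 2)
S(s, I) = 4 - s
(S(t(J(-5, 0)), 3) + 5)² = ((4 - 1*2) + 5)² = ((4 - 2) + 5)² = (2 + 5)² = 7² = 49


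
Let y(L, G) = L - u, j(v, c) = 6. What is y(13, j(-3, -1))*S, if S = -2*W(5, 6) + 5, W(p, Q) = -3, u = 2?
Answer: 121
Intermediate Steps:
y(L, G) = -2 + L (y(L, G) = L - 1*2 = L - 2 = -2 + L)
S = 11 (S = -2*(-3) + 5 = 6 + 5 = 11)
y(13, j(-3, -1))*S = (-2 + 13)*11 = 11*11 = 121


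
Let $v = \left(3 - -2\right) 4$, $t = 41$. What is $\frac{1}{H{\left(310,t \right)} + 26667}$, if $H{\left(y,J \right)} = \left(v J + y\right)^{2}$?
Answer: $\frac{1}{1303567} \approx 7.6713 \cdot 10^{-7}$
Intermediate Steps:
$v = 20$ ($v = \left(3 + 2\right) 4 = 5 \cdot 4 = 20$)
$H{\left(y,J \right)} = \left(y + 20 J\right)^{2}$ ($H{\left(y,J \right)} = \left(20 J + y\right)^{2} = \left(y + 20 J\right)^{2}$)
$\frac{1}{H{\left(310,t \right)} + 26667} = \frac{1}{\left(310 + 20 \cdot 41\right)^{2} + 26667} = \frac{1}{\left(310 + 820\right)^{2} + 26667} = \frac{1}{1130^{2} + 26667} = \frac{1}{1276900 + 26667} = \frac{1}{1303567}$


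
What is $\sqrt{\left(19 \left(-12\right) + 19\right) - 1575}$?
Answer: $2 i \sqrt{446} \approx 42.237 i$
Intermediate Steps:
$\sqrt{\left(19 \left(-12\right) + 19\right) - 1575} = \sqrt{\left(-228 + 19\right) - 1575} = \sqrt{-209 - 1575} = \sqrt{-1784} = 2 i \sqrt{446}$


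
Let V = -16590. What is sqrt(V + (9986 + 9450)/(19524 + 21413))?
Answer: I*sqrt(27801356254178)/40937 ≈ 128.8*I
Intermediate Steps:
sqrt(V + (9986 + 9450)/(19524 + 21413)) = sqrt(-16590 + (9986 + 9450)/(19524 + 21413)) = sqrt(-16590 + 19436/40937) = sqrt(-679125394/40937) = I*sqrt(27801356254178)/40937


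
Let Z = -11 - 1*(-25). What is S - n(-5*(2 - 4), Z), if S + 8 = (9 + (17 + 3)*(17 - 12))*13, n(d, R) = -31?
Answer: 1440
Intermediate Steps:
Z = 14 (Z = -11 + 25 = 14)
S = 1409 (S = -8 + (9 + (17 + 3)*(17 - 12))*13 = -8 + (9 + 20*5)*13 = -8 + (9 + 100)*13 = -8 + 109*13 = -8 + 1417 = 1409)
S - n(-5*(2 - 4), Z) = 1409 - 1*(-31) = 1409 + 31 = 1440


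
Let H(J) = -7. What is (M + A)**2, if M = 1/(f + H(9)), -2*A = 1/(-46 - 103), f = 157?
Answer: 12544/124880625 ≈ 0.00010045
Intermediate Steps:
A = 1/298 (A = -1/(2*(-46 - 103)) = -1/2/(-149) = -1/2*(-1/149) = 1/298 ≈ 0.0033557)
M = 1/150 (M = 1/(157 - 7) = 1/150 ≈ 0.0066667)
(M + A)**2 = (1/150 + 1/298)**2 = (112/11175)**2 = 12544/124880625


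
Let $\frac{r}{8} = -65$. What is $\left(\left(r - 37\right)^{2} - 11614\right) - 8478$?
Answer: $290157$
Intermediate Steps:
$r = -520$ ($r = 8 \left(-65\right) = -520$)
$\left(\left(r - 37\right)^{2} - 11614\right) - 8478 = \left(\left(-520 - 37\right)^{2} - 11614\right) - 8478 = \left(\left(-557\right)^{2} - 11614\right) - 8478 = \left(310249 - 11614\right) - 8478 = 298635 - 8478 = 290157$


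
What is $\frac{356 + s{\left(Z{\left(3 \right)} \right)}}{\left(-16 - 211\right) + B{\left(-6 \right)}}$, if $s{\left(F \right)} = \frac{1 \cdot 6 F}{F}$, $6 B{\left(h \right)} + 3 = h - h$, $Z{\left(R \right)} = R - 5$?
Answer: $- \frac{724}{455} \approx -1.5912$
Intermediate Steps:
$Z{\left(R \right)} = -5 + R$
$B{\left(h \right)} = - \frac{1}{2}$ ($B{\left(h \right)} = - \frac{1}{2} + \frac{h - h}{6} = - \frac{1}{2} + \frac{1}{6} \cdot 0 = - \frac{1}{2} + 0 = - \frac{1}{2}$)
$s{\left(F \right)} = 6$ ($s{\left(F \right)} = \frac{6 F}{F} = 6$)
$\frac{356 + s{\left(Z{\left(3 \right)} \right)}}{\left(-16 - 211\right) + B{\left(-6 \right)}} = \frac{356 + 6}{\left(-16 - 211\right) - \frac{1}{2}} = \frac{362}{-227 - \frac{1}{2}} = \frac{362}{- \frac{455}{2}} = 362 \left(- \frac{2}{455}\right) = - \frac{724}{455}$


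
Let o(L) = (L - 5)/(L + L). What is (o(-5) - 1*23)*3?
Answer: -66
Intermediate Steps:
o(L) = (-5 + L)/(2*L) (o(L) = (-5 + L)/((2*L)) = (-5 + L)*(1/(2*L)) = (-5 + L)/(2*L))
(o(-5) - 1*23)*3 = ((½)*(-5 - 5)/(-5) - 1*23)*3 = ((½)*(-⅕)*(-10) - 23)*3 = (1 - 23)*3 = -22*3 = -66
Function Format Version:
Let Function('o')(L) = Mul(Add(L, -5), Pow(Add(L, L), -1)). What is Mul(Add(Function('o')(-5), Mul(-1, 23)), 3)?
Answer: -66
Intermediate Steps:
Function('o')(L) = Mul(Rational(1, 2), Pow(L, -1), Add(-5, L)) (Function('o')(L) = Mul(Add(-5, L), Pow(Mul(2, L), -1)) = Mul(Add(-5, L), Mul(Rational(1, 2), Pow(L, -1))) = Mul(Rational(1, 2), Pow(L, -1), Add(-5, L)))
Mul(Add(Function('o')(-5), Mul(-1, 23)), 3) = Mul(Add(Mul(Rational(1, 2), Pow(-5, -1), Add(-5, -5)), Mul(-1, 23)), 3) = Mul(Add(Mul(Rational(1, 2), Rational(-1, 5), -10), -23), 3) = Mul(Add(1, -23), 3) = Mul(-22, 3) = -66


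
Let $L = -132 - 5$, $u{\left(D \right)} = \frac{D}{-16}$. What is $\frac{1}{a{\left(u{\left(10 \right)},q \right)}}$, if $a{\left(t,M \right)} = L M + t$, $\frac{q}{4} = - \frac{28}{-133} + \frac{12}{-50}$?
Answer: $\frac{3800}{59001} \approx 0.064406$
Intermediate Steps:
$u{\left(D \right)} = - \frac{D}{16}$ ($u{\left(D \right)} = D \left(- \frac{1}{16}\right) = - \frac{D}{16}$)
$L = -137$
$q = - \frac{56}{475}$ ($q = 4 \left(- \frac{28}{-133} + \frac{12}{-50}\right) = 4 \left(\left(-28\right) \left(- \frac{1}{133}\right) + 12 \left(- \frac{1}{50}\right)\right) = 4 \left(\frac{4}{19} - \frac{6}{25}\right) = 4 \left(- \frac{14}{475}\right) = - \frac{56}{475} \approx -0.11789$)
$a{\left(t,M \right)} = t - 137 M$ ($a{\left(t,M \right)} = - 137 M + t = t - 137 M$)
$\frac{1}{a{\left(u{\left(10 \right)},q \right)}} = \frac{1}{\left(- \frac{1}{16}\right) 10 - - \frac{7672}{475}} = \frac{1}{- \frac{5}{8} + \frac{7672}{475}} = \frac{1}{\frac{59001}{3800}} = \frac{3800}{59001}$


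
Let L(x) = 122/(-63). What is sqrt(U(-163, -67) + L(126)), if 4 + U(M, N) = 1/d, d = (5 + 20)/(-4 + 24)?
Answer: I*sqrt(56630)/105 ≈ 2.2664*I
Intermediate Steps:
L(x) = -122/63 (L(x) = 122*(-1/63) = -122/63)
d = 5/4 (d = 25/20 = 25*(1/20) = 5/4 ≈ 1.2500)
U(M, N) = -16/5 (U(M, N) = -4 + 1/(5/4) = -4 + 4/5 = -16/5)
sqrt(U(-163, -67) + L(126)) = sqrt(-16/5 - 122/63) = sqrt(-1618/315) = I*sqrt(56630)/105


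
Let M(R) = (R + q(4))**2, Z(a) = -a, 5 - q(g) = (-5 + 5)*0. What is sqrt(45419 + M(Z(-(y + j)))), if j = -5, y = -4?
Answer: sqrt(45435) ≈ 213.15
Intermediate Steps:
q(g) = 5 (q(g) = 5 - (-5 + 5)*0 = 5 - 0*0 = 5 - 1*0 = 5 + 0 = 5)
M(R) = (5 + R)**2 (M(R) = (R + 5)**2 = (5 + R)**2)
sqrt(45419 + M(Z(-(y + j)))) = sqrt(45419 + (5 - (-1)*(-4 - 5))**2) = sqrt(45419 + (5 - (-1)*(-9))**2) = sqrt(45419 + (5 - 1*9)**2) = sqrt(45419 + (5 - 9)**2) = sqrt(45419 + (-4)**2) = sqrt(45419 + 16) = sqrt(45435)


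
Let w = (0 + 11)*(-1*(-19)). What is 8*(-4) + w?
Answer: 177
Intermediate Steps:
w = 209 (w = 11*19 = 209)
8*(-4) + w = 8*(-4) + 209 = -32 + 209 = 177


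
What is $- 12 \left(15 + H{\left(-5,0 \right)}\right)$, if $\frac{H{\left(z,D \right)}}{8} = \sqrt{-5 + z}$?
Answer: $-180 - 96 i \sqrt{10} \approx -180.0 - 303.58 i$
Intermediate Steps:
$H{\left(z,D \right)} = 8 \sqrt{-5 + z}$
$- 12 \left(15 + H{\left(-5,0 \right)}\right) = - 12 \left(15 + 8 \sqrt{-5 - 5}\right) = - 12 \left(15 + 8 \sqrt{-10}\right) = - 12 \left(15 + 8 i \sqrt{10}\right) = -180 - 96 i \sqrt{10}$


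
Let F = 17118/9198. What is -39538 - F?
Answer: -20204869/511 ≈ -39540.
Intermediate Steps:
F = 951/511 (F = 17118*(1/9198) = 951/511 ≈ 1.8611)
-39538 - F = -39538 - 1*951/511 = -39538 - 951/511 = -20204869/511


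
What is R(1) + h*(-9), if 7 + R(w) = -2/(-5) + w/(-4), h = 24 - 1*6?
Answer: -3377/20 ≈ -168.85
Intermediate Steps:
h = 18 (h = 24 - 6 = 18)
R(w) = -33/5 - w/4 (R(w) = -7 + (-2/(-5) + w/(-4)) = -7 + (-2*(-⅕) + w*(-¼)) = -7 + (⅖ - w/4) = -33/5 - w/4)
R(1) + h*(-9) = (-33/5 - ¼*1) + 18*(-9) = (-33/5 - ¼) - 162 = -137/20 - 162 = -3377/20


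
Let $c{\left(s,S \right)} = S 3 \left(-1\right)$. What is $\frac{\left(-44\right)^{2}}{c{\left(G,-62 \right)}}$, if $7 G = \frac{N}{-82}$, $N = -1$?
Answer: $\frac{968}{93} \approx 10.409$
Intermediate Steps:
$G = \frac{1}{574}$ ($G = \frac{\left(-1\right) \frac{1}{-82}}{7} = \frac{\left(-1\right) \left(- \frac{1}{82}\right)}{7} = \frac{1}{7} \cdot \frac{1}{82} = \frac{1}{574} \approx 0.0017422$)
$c{\left(s,S \right)} = - 3 S$ ($c{\left(s,S \right)} = 3 S \left(-1\right) = - 3 S$)
$\frac{\left(-44\right)^{2}}{c{\left(G,-62 \right)}} = \frac{\left(-44\right)^{2}}{\left(-3\right) \left(-62\right)} = \frac{1936}{186} = 1936 \cdot \frac{1}{186} = \frac{968}{93}$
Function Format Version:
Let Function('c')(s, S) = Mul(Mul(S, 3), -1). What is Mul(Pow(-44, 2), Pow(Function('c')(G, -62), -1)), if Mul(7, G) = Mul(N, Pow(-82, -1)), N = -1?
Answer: Rational(968, 93) ≈ 10.409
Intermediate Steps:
G = Rational(1, 574) (G = Mul(Rational(1, 7), Mul(-1, Pow(-82, -1))) = Mul(Rational(1, 7), Mul(-1, Rational(-1, 82))) = Mul(Rational(1, 7), Rational(1, 82)) = Rational(1, 574) ≈ 0.0017422)
Function('c')(s, S) = Mul(-3, S) (Function('c')(s, S) = Mul(Mul(3, S), -1) = Mul(-3, S))
Mul(Pow(-44, 2), Pow(Function('c')(G, -62), -1)) = Mul(Pow(-44, 2), Pow(Mul(-3, -62), -1)) = Mul(1936, Pow(186, -1)) = Mul(1936, Rational(1, 186)) = Rational(968, 93)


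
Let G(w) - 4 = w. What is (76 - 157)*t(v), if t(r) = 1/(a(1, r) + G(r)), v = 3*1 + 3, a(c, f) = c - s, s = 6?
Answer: -81/5 ≈ -16.200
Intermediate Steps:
a(c, f) = -6 + c (a(c, f) = c - 1*6 = c - 6 = -6 + c)
G(w) = 4 + w
v = 6 (v = 3 + 3 = 6)
t(r) = 1/(-1 + r) (t(r) = 1/((-6 + 1) + (4 + r)) = 1/(-5 + (4 + r)) = 1/(-1 + r))
(76 - 157)*t(v) = (76 - 157)/(-1 + 6) = -81/5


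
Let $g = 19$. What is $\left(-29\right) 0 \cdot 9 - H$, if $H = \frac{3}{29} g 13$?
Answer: $- \frac{741}{29} \approx -25.552$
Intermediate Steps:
$H = \frac{741}{29}$ ($H = \frac{3}{29} \cdot 19 \cdot 13 = \frac{57}{29} \cdot 13 = \frac{741}{29} \approx 25.552$)
$\left(-29\right) 0 \cdot 9 - H = \left(-29\right) 0 \cdot 9 - \frac{741}{29} = 0 \cdot 9 - \frac{741}{29} = 0 - \frac{741}{29} = - \frac{741}{29}$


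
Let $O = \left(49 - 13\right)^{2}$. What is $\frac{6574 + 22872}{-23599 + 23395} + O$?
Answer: $\frac{117469}{102} \approx 1151.7$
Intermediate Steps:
$O = 1296$ ($O = 36^{2} = 1296$)
$\frac{6574 + 22872}{-23599 + 23395} + O = \frac{6574 + 22872}{-23599 + 23395} + 1296 = \frac{29446}{-204} + 1296 = 29446 \left(- \frac{1}{204}\right) + 1296 = - \frac{14723}{102} + 1296 = \frac{117469}{102}$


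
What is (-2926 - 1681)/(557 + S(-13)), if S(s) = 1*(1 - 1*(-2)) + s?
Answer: -4607/547 ≈ -8.4223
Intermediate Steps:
S(s) = 3 + s (S(s) = 1*(1 + 2) + s = 1*3 + s = 3 + s)
(-2926 - 1681)/(557 + S(-13)) = (-2926 - 1681)/(557 + (3 - 13)) = -4607/(557 - 10) = -4607/547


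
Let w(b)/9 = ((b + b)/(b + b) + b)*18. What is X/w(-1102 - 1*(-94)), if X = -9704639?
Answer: 9704639/163134 ≈ 59.489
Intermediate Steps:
w(b) = 162 + 162*b (w(b) = 9*(((b + b)/(b + b) + b)*18) = 9*(((2*b)/((2*b)) + b)*18) = 9*(((2*b)*(1/(2*b)) + b)*18) = 9*((1 + b)*18) = 9*(18 + 18*b) = 162 + 162*b)
X/w(-1102 - 1*(-94)) = -9704639/(162 + 162*(-1102 - 1*(-94))) = -9704639/(162 + 162*(-1102 + 94)) = -9704639/(162 + 162*(-1008)) = -9704639/(162 - 163296) = -9704639/(-163134) = -9704639*(-1/163134) = 9704639/163134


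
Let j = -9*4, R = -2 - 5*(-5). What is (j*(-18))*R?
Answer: 14904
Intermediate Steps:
R = 23 (R = -2 + 25 = 23)
j = -36
(j*(-18))*R = -36*(-18)*23 = 648*23 = 14904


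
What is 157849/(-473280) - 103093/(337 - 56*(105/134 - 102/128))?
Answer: -26181009863759/85678351680 ≈ -305.57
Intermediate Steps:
157849/(-473280) - 103093/(337 - 56*(105/134 - 102/128)) = 157849*(-1/473280) - 103093/(337 - 56*(105*(1/134) - 102*1/128)) = -157849/473280 - 103093/(337 - 56*(105/134 - 51/64)) = -157849/473280 - 103093/(337 - 56*(-57/4288)) = -157849/473280 - 103093/(337 + 399/536) = -157849/473280 - 103093/181031/536 = -157849/473280 - 103093*536/181031 = -157849/473280 - 55257848/181031 = -26181009863759/85678351680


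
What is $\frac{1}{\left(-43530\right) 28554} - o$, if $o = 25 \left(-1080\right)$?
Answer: $\frac{33559801739999}{1242955620} \approx 27000.0$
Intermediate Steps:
$o = -27000$
$\frac{1}{\left(-43530\right) 28554} - o = \frac{1}{\left(-43530\right) 28554} - -27000 = \left(- \frac{1}{43530}\right) \frac{1}{28554} + 27000 = - \frac{1}{1242955620} + 27000 = \frac{33559801739999}{1242955620}$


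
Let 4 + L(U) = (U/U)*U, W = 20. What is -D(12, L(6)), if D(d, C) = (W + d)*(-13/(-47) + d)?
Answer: -18464/47 ≈ -392.85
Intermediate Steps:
L(U) = -4 + U (L(U) = -4 + (U/U)*U = -4 + 1*U = -4 + U)
D(d, C) = (20 + d)*(13/47 + d) (D(d, C) = (20 + d)*(-13/(-47) + d) = (20 + d)*(-13*(-1/47) + d) = (20 + d)*(13/47 + d))
-D(12, L(6)) = -(260/47 + 12² + (953/47)*12) = -(260/47 + 144 + 11436/47) = -1*18464/47 = -18464/47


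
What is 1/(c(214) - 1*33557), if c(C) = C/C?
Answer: -1/33556 ≈ -2.9801e-5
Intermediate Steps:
c(C) = 1
1/(c(214) - 1*33557) = 1/(1 - 1*33557) = 1/(1 - 33557) = 1/(-33556) = -1/33556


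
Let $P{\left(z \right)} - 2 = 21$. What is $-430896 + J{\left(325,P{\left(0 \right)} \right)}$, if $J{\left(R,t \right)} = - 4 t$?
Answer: $-430988$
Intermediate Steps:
$P{\left(z \right)} = 23$ ($P{\left(z \right)} = 2 + 21 = 23$)
$-430896 + J{\left(325,P{\left(0 \right)} \right)} = -430896 - 92 = -430988$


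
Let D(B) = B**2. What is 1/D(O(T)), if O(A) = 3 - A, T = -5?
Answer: 1/64 ≈ 0.015625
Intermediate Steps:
1/D(O(T)) = 1/((3 - 1*(-5))**2) = 1/((3 + 5)**2) = 1/(8**2) = 1/64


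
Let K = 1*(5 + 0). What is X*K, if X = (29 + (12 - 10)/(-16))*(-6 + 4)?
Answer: -1155/4 ≈ -288.75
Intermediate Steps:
K = 5 (K = 1*5 = 5)
X = -231/4 (X = (29 + 2*(-1/16))*(-2) = (29 - 1/8)*(-2) = (231/8)*(-2) = -231/4 ≈ -57.750)
X*K = -231/4*5 = -1155/4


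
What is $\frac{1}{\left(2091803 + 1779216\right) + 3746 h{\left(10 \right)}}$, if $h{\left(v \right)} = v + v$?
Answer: $\frac{1}{3945939} \approx 2.5343 \cdot 10^{-7}$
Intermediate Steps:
$h{\left(v \right)} = 2 v$
$\frac{1}{\left(2091803 + 1779216\right) + 3746 h{\left(10 \right)}} = \frac{1}{\left(2091803 + 1779216\right) + 3746 \cdot 2 \cdot 10} = \frac{1}{3871019 + 3746 \cdot 20} = \frac{1}{3871019 + 74920} = \frac{1}{3945939}$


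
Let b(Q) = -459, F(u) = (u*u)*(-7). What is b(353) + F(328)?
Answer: -753547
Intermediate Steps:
F(u) = -7*u² (F(u) = u²*(-7) = -7*u²)
b(353) + F(328) = -459 - 7*328² = -459 - 7*107584 = -459 - 753088 = -753547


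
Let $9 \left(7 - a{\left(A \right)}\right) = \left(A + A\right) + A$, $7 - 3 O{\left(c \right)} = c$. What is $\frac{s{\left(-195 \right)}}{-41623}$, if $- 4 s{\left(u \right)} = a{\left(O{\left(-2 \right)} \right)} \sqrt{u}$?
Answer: $\frac{3 i \sqrt{195}}{83246} \approx 0.00050324 i$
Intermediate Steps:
$O{\left(c \right)} = \frac{7}{3} - \frac{c}{3}$
$a{\left(A \right)} = 7 - \frac{A}{3}$ ($a{\left(A \right)} = 7 - \frac{\left(A + A\right) + A}{9} = 7 - \frac{2 A + A}{9} = 7 - \frac{3 A}{9} = 7 - \frac{A}{3}$)
$s{\left(u \right)} = - \frac{3 \sqrt{u}}{2}$ ($s{\left(u \right)} = - \frac{\left(7 - \frac{\frac{7}{3} - - \frac{2}{3}}{3}\right) \sqrt{u}}{4} = - \frac{\left(7 - \frac{\frac{7}{3} + \frac{2}{3}}{3}\right) \sqrt{u}}{4} = - \frac{\left(7 - 1\right) \sqrt{u}}{4} = - \frac{6 \sqrt{u}}{4} = - \frac{3 \sqrt{u}}{2}$)
$\frac{s{\left(-195 \right)}}{-41623} = \frac{\left(- \frac{3}{2}\right) \sqrt{-195}}{-41623} = - \frac{3 i \sqrt{195}}{2} \left(- \frac{1}{41623}\right) = \frac{3 i \sqrt{195}}{83246}$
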